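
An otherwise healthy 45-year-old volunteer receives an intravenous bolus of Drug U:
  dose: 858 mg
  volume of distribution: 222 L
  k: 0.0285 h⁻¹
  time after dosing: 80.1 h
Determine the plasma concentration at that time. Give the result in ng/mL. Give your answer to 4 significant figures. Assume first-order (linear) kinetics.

C₀ = Dose / Vd = 858.0 / 222 = 3.865 mg/L
C = C₀ · e^(−k·t) = 3.865 × e^(−0.02850 × 80.1)
  = 3.865 × 0.1020 = 0.3942 mg/L
Convert: 0.3942 mg/L × 1000 = 394.2 ng/mL

394.2 ng/mL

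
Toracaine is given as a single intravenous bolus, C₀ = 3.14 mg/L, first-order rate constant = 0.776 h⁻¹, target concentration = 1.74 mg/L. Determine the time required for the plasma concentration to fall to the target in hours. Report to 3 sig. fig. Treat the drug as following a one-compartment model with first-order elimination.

0.761 h

t = ln(C₀ / C) / k = ln(3.140 / 1.74) / 0.7760
  = ln(1.805) / 0.7760 = 0.5906 / 0.7760 = 0.7611 h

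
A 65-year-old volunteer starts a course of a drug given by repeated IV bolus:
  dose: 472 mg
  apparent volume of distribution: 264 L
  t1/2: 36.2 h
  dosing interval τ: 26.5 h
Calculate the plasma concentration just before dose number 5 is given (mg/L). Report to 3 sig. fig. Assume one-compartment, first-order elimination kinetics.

2.35 mg/L

C₀ per dose = Dose / Vd = 472 / 264 = 1.788 mg/L
k = ln2 / t½ = 0.693147 / 36.2 = 0.01915 h⁻¹
Fraction remaining after one interval: r = e^(−kτ) = e^(−0.01915 × 26.5) = 0.6020
Before dose 5, 4 doses have been given (aged 1τ, 2τ, 3τ, 4τ).
C_trough = C₀ × (r + r² + … + r^4) = C₀ × r(1−r^4)/(1−r)
        = 1.788 × 0.6020 × (1 − 0.1313) / (1 − 0.6020) = 2.349 mg/L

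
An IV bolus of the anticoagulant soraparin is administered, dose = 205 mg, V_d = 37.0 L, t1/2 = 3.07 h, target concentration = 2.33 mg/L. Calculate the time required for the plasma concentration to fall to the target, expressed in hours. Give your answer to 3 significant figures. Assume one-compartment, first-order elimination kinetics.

C₀ = Dose / Vd = 205.0 / 37.0 = 5.541 mg/L
k = ln2 / t½ = 0.693147 / 3.07 = 0.2258 h⁻¹
t = ln(C₀ / C) / k = ln(5.541 / 2.33) / 0.2258
  = ln(2.378) / 0.2258 = 0.8663 / 0.2258 = 3.837 h

3.84 h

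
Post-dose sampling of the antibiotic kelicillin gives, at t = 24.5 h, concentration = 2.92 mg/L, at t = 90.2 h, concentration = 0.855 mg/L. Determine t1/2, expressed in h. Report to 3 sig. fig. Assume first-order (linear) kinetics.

37.1 h

k = ln(C₁/C₂) / (t₂ − t₁) = ln(2.92/0.855) / (90.2 − 24.5)
  = 1.228 / 65.70 = 0.01869 h⁻¹
t½ = ln2 / k = 0.693147 / 0.01869 = 37.09 h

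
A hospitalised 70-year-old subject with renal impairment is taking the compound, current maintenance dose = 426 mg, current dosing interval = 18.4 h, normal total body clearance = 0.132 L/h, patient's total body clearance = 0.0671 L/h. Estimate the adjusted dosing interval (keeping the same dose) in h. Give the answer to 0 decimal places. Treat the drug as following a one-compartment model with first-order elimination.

36 h

To keep the same average steady-state level, dosing rate must scale with clearance.
CL ratio = 0.0671 / 0.132 = 0.5083
New interval (same dose) = 18.4 / 0.5083 = 36.20 h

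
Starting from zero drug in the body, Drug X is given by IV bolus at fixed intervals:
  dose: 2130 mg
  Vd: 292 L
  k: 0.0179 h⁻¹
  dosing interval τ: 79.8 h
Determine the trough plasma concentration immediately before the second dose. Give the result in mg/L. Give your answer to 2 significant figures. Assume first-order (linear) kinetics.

1.7 mg/L

C₀ per dose = Dose / Vd = 2130 / 292 = 7.295 mg/L
Fraction remaining after one interval: r = e^(−kτ) = e^(−0.01790 × 79.8) = 0.2397
Before dose 2, 1 dose has been given (aged 1τ).
C_trough = C₀ × r = 7.295 × 0.2397 = 1.749 mg/L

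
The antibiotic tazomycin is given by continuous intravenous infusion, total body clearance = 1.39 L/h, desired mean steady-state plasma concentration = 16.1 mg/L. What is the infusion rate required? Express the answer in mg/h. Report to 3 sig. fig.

22.4 mg/h

At steady state, infusion rate R₀ = Css × CL = 16.1 × 1.390 = 22.38 mg/h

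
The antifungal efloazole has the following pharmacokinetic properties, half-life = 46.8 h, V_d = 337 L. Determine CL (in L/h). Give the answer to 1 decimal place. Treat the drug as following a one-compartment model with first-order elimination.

5.0 L/h

k = ln2 / t½ = 0.693147 / 46.8 = 0.01481 h⁻¹
CL = k × Vd = 0.01481 × 337 = 4.991 L/h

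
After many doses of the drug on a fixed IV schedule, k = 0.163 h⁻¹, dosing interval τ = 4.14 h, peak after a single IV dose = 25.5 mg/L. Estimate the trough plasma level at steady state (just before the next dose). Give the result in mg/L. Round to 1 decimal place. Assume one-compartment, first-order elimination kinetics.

e^(−kτ) = e^(−0.1630 × 4.14) = 0.5092
Accumulation ratio R = 1 / (1 − e^(−kτ)) = 1 / (1 − 0.5092) = 2.037
Steady-state trough = C₀ × R × e^(−kτ) = 25.5 × 2.037 × 0.5092 = 26.45 mg/L

26.5 mg/L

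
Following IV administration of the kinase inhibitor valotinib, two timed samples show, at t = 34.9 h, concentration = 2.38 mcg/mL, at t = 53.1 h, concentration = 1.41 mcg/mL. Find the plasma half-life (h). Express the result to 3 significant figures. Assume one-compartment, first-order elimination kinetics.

k = ln(C₁/C₂) / (t₂ − t₁) = ln(2.38/1.41) / (53.1 − 34.9)
  = 0.5235 / 18.20 = 0.02876 h⁻¹
t½ = ln2 / k = 0.693147 / 0.02876 = 24.10 h

24.1 h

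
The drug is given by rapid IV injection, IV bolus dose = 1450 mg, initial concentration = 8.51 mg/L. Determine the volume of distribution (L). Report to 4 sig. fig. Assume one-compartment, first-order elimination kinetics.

Vd = Dose / C₀ = 1450 / 8.51 = 170.4 L

170.4 L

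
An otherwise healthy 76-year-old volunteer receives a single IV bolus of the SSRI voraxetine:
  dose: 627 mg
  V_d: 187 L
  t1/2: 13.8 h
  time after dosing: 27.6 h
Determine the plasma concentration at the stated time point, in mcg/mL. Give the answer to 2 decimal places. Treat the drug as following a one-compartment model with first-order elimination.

C₀ = Dose / Vd = 627.0 / 187 = 3.353 mg/L
k = ln2 / t½ = 0.693147 / 13.8 = 0.05023 h⁻¹
C = C₀ · e^(−k·t) = 3.353 × e^(−0.05023 × 27.6)
  = 3.353 × 0.2500 = 0.8383 mg/L
(0.8383 mg/L = 0.8383 mcg/mL)

0.84 mcg/mL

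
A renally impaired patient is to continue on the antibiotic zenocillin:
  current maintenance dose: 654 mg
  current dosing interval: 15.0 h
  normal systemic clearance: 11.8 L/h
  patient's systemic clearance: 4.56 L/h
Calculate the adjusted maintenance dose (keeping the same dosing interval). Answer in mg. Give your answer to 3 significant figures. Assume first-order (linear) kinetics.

To keep the same average steady-state level, dosing rate must scale with clearance.
CL ratio = 4.56 / 11.8 = 0.3864
New dose (same interval) = 654 × 0.3864 = 252.7 mg

253 mg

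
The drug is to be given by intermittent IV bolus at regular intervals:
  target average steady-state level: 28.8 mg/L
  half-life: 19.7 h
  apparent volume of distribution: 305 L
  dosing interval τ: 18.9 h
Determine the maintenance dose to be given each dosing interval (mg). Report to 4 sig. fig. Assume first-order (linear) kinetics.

5841 mg

k = ln2 / t½ = 0.693147 / 19.7 = 0.03519 h⁻¹
CL = k × Vd = 0.03519 × 305 = 10.73 L/h
At steady state, Dose/τ = Css × CL.
Dose = Css × CL × τ = 28.8 × 10.73 × 18.9 = 5841 mg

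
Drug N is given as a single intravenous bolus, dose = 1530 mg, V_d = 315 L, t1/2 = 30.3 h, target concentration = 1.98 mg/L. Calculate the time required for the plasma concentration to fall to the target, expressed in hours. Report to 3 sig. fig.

39.2 h

C₀ = Dose / Vd = 1530 / 315 = 4.857 mg/L
k = ln2 / t½ = 0.693147 / 30.3 = 0.02288 h⁻¹
t = ln(C₀ / C) / k = ln(4.857 / 1.98) / 0.02288
  = ln(2.453) / 0.02288 = 0.8973 / 0.02288 = 39.22 h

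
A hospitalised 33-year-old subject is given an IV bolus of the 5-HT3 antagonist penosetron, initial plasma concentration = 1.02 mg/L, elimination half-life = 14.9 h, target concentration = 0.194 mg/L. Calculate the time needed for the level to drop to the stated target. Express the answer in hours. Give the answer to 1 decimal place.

35.7 h

k = ln2 / t½ = 0.693147 / 14.9 = 0.04652 h⁻¹
t = ln(C₀ / C) / k = ln(1.020 / 0.194) / 0.04652
  = ln(5.258) / 0.04652 = 1.660 / 0.04652 = 35.68 h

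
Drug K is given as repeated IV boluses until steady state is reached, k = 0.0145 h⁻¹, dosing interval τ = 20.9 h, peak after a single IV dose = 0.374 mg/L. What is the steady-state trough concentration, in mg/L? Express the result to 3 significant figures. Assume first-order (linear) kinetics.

1.06 mg/L

e^(−kτ) = e^(−0.01450 × 20.9) = 0.7386
Accumulation ratio R = 1 / (1 − e^(−kτ)) = 1 / (1 − 0.7386) = 3.826
Steady-state trough = C₀ × R × e^(−kτ) = 0.374 × 3.826 × 0.7386 = 1.057 mg/L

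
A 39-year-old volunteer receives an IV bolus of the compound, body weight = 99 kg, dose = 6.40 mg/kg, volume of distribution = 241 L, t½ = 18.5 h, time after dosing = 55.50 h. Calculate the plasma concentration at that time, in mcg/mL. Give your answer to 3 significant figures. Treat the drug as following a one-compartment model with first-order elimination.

Total dose = 6.40 × 99 = 633.6 mg
C₀ = Dose / Vd = 633.6 / 241 = 2.629 mg/L
k = ln2 / t½ = 0.693147 / 18.5 = 0.03747 h⁻¹
t / t½ = 55.50 / 18.5 = 3 half-lives
C = C₀ × (1/2)^3 = 2.629 × 0.1250 = 0.3286 mg/L
(0.3286 mg/L = 0.3286 mcg/mL)

0.329 mcg/mL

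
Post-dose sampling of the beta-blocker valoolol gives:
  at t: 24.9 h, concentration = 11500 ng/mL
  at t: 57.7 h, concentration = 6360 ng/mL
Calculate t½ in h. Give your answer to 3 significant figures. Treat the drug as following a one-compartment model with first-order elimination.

38.4 h

k = ln(C₁/C₂) / (t₂ − t₁) = ln(11500/6360) / (57.7 − 24.9)
  = 0.5923 / 32.80 = 0.01806 h⁻¹
t½ = ln2 / k = 0.693147 / 0.01806 = 38.38 h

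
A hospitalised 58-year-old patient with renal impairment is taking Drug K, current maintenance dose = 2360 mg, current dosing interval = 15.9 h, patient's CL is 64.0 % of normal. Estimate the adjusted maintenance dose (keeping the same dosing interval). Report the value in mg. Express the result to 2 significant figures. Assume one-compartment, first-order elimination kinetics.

1500 mg

To keep the same average steady-state level, dosing rate must scale with clearance.
CL ratio = 64.0 / 100 = 0.6400
New dose (same interval) = 2360 × 0.6400 = 1510 mg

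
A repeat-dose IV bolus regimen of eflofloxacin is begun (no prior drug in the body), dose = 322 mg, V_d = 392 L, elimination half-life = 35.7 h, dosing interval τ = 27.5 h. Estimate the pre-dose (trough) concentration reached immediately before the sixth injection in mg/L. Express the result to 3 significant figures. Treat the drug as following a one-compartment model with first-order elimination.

C₀ per dose = Dose / Vd = 322 / 392 = 0.8214 mg/L
k = ln2 / t½ = 0.693147 / 35.7 = 0.01942 h⁻¹
Fraction remaining after one interval: r = e^(−kτ) = e^(−0.01942 × 27.5) = 0.5862
Before dose 6, 5 doses have been given (aged 1τ, 2τ, 3τ, 4τ, 5τ).
C_trough = C₀ × (r + r² + … + r^5) = C₀ × r(1−r^5)/(1−r)
        = 0.8214 × 0.5862 × (1 − 0.06922) / (1 − 0.5862) = 1.083 mg/L

1.08 mg/L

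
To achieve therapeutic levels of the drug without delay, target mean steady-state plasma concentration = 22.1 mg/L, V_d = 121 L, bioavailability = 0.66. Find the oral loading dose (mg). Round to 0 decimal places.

LD = Css × Vd / F = 22.1 × 121 / 0.66 = 4052 mg

4052 mg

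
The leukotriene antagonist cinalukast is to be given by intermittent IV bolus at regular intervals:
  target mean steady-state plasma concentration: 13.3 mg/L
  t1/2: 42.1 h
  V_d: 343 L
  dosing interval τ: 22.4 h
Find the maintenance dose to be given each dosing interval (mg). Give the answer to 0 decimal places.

k = ln2 / t½ = 0.693147 / 42.1 = 0.01646 h⁻¹
CL = k × Vd = 0.01646 × 343 = 5.646 L/h
At steady state, Dose/τ = Css × CL.
Dose = Css × CL × τ = 13.3 × 5.646 × 22.4 = 1682 mg

1682 mg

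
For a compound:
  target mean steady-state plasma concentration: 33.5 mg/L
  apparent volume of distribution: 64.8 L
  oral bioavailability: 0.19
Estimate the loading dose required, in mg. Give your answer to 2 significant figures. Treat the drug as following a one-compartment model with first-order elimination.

11000 mg

LD = Css × Vd / F = 33.5 × 64.8 / 0.19 = 11430 mg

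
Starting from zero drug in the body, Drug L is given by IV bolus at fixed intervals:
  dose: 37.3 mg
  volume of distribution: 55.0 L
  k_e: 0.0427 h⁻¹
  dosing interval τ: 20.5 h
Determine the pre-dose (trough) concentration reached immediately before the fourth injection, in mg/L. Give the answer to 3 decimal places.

0.449 mg/L

C₀ per dose = Dose / Vd = 37.3 / 55.0 = 0.6782 mg/L
Fraction remaining after one interval: r = e^(−kτ) = e^(−0.04270 × 20.5) = 0.4167
Before dose 4, 3 doses have been given (aged 1τ, 2τ, 3τ).
C_trough = C₀ × (r + r² + … + r^3) = C₀ × r(1−r^3)/(1−r)
        = 0.6782 × 0.4167 × (1 − 0.07236) / (1 − 0.4167) = 0.4494 mg/L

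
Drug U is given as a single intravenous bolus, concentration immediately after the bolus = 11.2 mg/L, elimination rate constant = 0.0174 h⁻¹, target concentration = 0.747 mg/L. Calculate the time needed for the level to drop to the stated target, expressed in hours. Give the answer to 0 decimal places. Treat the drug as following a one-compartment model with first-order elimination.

156 h

t = ln(C₀ / C) / k = ln(11.20 / 0.747) / 0.01740
  = ln(14.99) / 0.01740 = 2.707 / 0.01740 = 155.6 h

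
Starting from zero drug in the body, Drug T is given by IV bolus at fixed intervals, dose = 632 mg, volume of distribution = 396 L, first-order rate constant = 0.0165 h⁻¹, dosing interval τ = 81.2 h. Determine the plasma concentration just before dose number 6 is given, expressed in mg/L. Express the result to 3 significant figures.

0.566 mg/L

C₀ per dose = Dose / Vd = 632 / 396 = 1.596 mg/L
Fraction remaining after one interval: r = e^(−kτ) = e^(−0.01650 × 81.2) = 0.2619
Before dose 6, 5 doses have been given (aged 1τ, 2τ, 3τ, 4τ, 5τ).
C_trough = C₀ × (r + r² + … + r^5) = C₀ × r(1−r^5)/(1−r)
        = 1.596 × 0.2619 × (1 − 0.001232) / (1 − 0.2619) = 0.5656 mg/L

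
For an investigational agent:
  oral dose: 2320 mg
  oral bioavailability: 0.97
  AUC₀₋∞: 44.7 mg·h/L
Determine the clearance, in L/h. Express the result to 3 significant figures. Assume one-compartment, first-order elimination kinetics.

50.3 L/h

CL = F·Dose / AUC = 0.97 × 2320 / 44.7 = 50.34 L/h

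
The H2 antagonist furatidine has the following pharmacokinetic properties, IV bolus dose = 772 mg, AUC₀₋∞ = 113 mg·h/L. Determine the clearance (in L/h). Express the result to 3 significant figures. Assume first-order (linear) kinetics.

6.83 L/h

CL = Dose / AUC = 772 / 113 = 6.832 L/h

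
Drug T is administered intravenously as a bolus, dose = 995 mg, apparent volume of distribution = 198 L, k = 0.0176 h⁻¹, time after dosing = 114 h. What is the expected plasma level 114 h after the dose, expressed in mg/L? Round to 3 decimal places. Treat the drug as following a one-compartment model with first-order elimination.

0.676 mg/L

C₀ = Dose / Vd = 995.0 / 198 = 5.025 mg/L
C = C₀ · e^(−k·t) = 5.025 × e^(−0.01760 × 114)
  = 5.025 × 0.1345 = 0.6759 mg/L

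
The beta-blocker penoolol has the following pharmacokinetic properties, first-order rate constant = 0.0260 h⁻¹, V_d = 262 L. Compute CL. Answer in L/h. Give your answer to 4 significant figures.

CL = k × Vd = 0.0260 × 262 = 6.812 L/h

6.812 L/h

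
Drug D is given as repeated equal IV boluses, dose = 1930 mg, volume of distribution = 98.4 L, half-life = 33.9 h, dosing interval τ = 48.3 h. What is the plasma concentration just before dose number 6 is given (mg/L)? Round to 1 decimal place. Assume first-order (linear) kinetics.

C₀ per dose = Dose / Vd = 1930 / 98.4 = 19.61 mg/L
k = ln2 / t½ = 0.693147 / 33.9 = 0.02045 h⁻¹
Fraction remaining after one interval: r = e^(−kτ) = e^(−0.02045 × 48.3) = 0.3724
Before dose 6, 5 doses have been given (aged 1τ, 2τ, 3τ, 4τ, 5τ).
C_trough = C₀ × (r + r² + … + r^5) = C₀ × r(1−r^5)/(1−r)
        = 19.61 × 0.3724 × (1 − 0.007162) / (1 − 0.3724) = 11.55 mg/L

11.6 mg/L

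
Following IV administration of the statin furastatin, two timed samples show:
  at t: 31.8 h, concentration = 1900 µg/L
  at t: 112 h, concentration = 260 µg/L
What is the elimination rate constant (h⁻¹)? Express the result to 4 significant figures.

k = ln(C₁/C₂) / (t₂ − t₁) = ln(1900/260) / (112 − 31.8)
  = 1.989 / 80.20 = 0.02480 h⁻¹

0.02480 h⁻¹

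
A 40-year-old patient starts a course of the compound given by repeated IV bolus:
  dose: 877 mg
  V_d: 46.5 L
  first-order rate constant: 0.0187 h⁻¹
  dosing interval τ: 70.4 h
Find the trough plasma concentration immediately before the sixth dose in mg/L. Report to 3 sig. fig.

6.90 mg/L

C₀ per dose = Dose / Vd = 877 / 46.5 = 18.86 mg/L
Fraction remaining after one interval: r = e^(−kτ) = e^(−0.01870 × 70.4) = 0.2681
Before dose 6, 5 doses have been given (aged 1τ, 2τ, 3τ, 4τ, 5τ).
C_trough = C₀ × (r + r² + … + r^5) = C₀ × r(1−r^5)/(1−r)
        = 18.86 × 0.2681 × (1 − 0.001385) / (1 − 0.2681) = 6.899 mg/L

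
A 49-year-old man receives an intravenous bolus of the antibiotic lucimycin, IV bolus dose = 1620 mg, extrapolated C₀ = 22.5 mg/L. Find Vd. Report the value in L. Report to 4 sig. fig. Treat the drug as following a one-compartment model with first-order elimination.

72.00 L

Vd = Dose / C₀ = 1620 / 22.5 = 72.00 L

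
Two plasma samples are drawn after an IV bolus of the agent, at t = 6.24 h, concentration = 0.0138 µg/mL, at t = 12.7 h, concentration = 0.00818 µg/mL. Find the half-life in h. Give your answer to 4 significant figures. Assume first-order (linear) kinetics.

k = ln(C₁/C₂) / (t₂ − t₁) = ln(0.0138/0.00818) / (12.7 − 6.24)
  = 0.5230 / 6.460 = 0.08096 h⁻¹
t½ = ln2 / k = 0.693147 / 0.08096 = 8.562 h

8.562 h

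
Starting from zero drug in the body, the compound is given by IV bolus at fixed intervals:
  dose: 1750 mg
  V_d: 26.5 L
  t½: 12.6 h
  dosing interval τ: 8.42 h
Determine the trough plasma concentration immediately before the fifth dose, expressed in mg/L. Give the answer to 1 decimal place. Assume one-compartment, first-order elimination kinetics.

94.5 mg/L

C₀ per dose = Dose / Vd = 1750 / 26.5 = 66.04 mg/L
k = ln2 / t½ = 0.693147 / 12.6 = 0.05501 h⁻¹
Fraction remaining after one interval: r = e^(−kτ) = e^(−0.05501 × 8.42) = 0.6293
Before dose 5, 4 doses have been given (aged 1τ, 2τ, 3τ, 4τ).
C_trough = C₀ × (r + r² + … + r^4) = C₀ × r(1−r^4)/(1−r)
        = 66.04 × 0.6293 × (1 − 0.1568) / (1 − 0.6293) = 94.53 mg/L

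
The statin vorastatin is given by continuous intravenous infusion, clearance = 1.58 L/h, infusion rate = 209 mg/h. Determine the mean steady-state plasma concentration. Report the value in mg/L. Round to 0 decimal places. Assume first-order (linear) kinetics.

132 mg/L

At steady state Css = R₀ / CL = 209 / 1.580 = 132.3 mg/L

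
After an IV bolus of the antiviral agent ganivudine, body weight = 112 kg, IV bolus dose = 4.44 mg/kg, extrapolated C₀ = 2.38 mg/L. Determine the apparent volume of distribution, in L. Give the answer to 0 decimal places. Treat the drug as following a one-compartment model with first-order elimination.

209 L

Dose = 4.44 × 112 = 497.3 mg
Vd = Dose / C₀ = 497.3 / 2.38 = 208.9 L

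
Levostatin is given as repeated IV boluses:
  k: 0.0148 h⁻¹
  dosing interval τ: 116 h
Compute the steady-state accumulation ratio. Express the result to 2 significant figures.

1.2

e^(−kτ) = e^(−0.01480 × 116) = 0.1796
Accumulation ratio R = 1 / (1 − e^(−kτ)) = 1 / (1 − 0.1796) = 1.219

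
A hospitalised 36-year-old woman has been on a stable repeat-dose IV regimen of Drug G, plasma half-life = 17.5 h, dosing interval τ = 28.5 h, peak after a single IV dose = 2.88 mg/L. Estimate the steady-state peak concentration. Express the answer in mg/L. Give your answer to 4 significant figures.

4.257 mg/L

k = ln2 / t½ = 0.693147 / 17.5 = 0.03961 h⁻¹
e^(−kτ) = e^(−0.03961 × 28.5) = 0.3234
Accumulation ratio R = 1 / (1 − e^(−kτ)) = 1 / (1 − 0.3234) = 1.478
Steady-state peak = C₀ × R = 2.88 × 1.478 = 4.257 mg/L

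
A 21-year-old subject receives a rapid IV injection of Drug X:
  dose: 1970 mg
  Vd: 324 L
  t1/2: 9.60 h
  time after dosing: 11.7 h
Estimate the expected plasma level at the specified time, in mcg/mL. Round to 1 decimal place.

C₀ = Dose / Vd = 1970 / 324 = 6.080 mg/L
k = ln2 / t½ = 0.693147 / 9.60 = 0.07220 h⁻¹
C = C₀ · e^(−k·t) = 6.080 × e^(−0.07220 × 11.7)
  = 6.080 × 0.4297 = 2.613 mg/L
(2.613 mg/L = 2.613 mcg/mL)

2.6 mcg/mL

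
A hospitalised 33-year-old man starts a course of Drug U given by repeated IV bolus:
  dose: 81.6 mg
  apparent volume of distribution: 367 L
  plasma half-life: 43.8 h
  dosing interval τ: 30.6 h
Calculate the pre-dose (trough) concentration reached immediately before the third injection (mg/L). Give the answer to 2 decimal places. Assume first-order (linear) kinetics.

C₀ per dose = Dose / Vd = 81.6 / 367 = 0.2223 mg/L
k = ln2 / t½ = 0.693147 / 43.8 = 0.01583 h⁻¹
Fraction remaining after one interval: r = e^(−kτ) = e^(−0.01583 × 30.6) = 0.6161
Before dose 3, 2 doses have been given (aged 1τ, 2τ).
C_trough = C₀ × (r + r²) = 0.2223 × (0.6161 + 0.3796) = 0.2213 mg/L

0.22 mg/L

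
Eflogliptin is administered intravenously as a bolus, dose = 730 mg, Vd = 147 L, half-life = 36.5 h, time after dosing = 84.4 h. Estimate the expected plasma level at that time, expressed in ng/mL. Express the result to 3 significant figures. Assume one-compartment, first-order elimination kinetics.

1000 ng/mL

C₀ = Dose / Vd = 730.0 / 147 = 4.966 mg/L
k = ln2 / t½ = 0.693147 / 36.5 = 0.01899 h⁻¹
C = C₀ · e^(−k·t) = 4.966 × e^(−0.01899 × 84.4)
  = 4.966 × 0.2013 = 0.9997 mg/L
Convert: 0.9997 mg/L × 1000 = 999.7 ng/mL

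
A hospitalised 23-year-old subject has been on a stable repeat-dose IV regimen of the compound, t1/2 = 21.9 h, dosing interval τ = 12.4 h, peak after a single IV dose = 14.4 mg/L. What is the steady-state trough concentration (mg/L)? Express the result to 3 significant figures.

k = ln2 / t½ = 0.693147 / 21.9 = 0.03165 h⁻¹
e^(−kτ) = e^(−0.03165 × 12.4) = 0.6754
Accumulation ratio R = 1 / (1 − e^(−kτ)) = 1 / (1 − 0.6754) = 3.081
Steady-state trough = C₀ × R × e^(−kτ) = 14.4 × 3.081 × 0.6754 = 29.97 mg/L

30.0 mg/L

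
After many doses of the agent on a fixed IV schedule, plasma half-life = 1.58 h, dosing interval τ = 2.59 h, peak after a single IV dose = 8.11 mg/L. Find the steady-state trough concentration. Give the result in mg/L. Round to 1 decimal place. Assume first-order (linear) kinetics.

k = ln2 / t½ = 0.693147 / 1.58 = 0.4387 h⁻¹
e^(−kτ) = e^(−0.4387 × 2.59) = 0.3210
Accumulation ratio R = 1 / (1 − e^(−kτ)) = 1 / (1 − 0.3210) = 1.473
Steady-state trough = C₀ × R × e^(−kτ) = 8.11 × 1.473 × 0.3210 = 3.835 mg/L

3.8 mg/L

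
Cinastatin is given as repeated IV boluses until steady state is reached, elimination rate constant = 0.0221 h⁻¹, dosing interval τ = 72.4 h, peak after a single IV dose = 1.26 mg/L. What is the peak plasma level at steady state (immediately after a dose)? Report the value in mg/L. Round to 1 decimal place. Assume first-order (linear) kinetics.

e^(−kτ) = e^(−0.02210 × 72.4) = 0.2019
Accumulation ratio R = 1 / (1 − e^(−kτ)) = 1 / (1 − 0.2019) = 1.253
Steady-state peak = C₀ × R = 1.26 × 1.253 = 1.579 mg/L

1.6 mg/L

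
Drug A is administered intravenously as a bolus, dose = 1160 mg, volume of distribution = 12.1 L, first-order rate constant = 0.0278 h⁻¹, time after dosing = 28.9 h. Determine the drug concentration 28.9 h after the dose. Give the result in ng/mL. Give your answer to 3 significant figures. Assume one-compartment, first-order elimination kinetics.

C₀ = Dose / Vd = 1160 / 12.1 = 95.87 mg/L
C = C₀ · e^(−k·t) = 95.87 × e^(−0.02780 × 28.9)
  = 95.87 × 0.4478 = 42.93 mg/L
Convert: 42.93 mg/L × 1000 = 42930 ng/mL

42900 ng/mL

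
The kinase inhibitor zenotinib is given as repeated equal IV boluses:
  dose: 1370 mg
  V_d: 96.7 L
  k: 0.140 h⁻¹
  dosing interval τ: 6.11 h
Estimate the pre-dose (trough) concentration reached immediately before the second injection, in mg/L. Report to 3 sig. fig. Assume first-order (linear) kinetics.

6.02 mg/L

C₀ per dose = Dose / Vd = 1370 / 96.7 = 14.17 mg/L
Fraction remaining after one interval: r = e^(−kτ) = e^(−0.1400 × 6.11) = 0.4251
Before dose 2, 1 dose has been given (aged 1τ).
C_trough = C₀ × r = 14.17 × 0.4251 = 6.024 mg/L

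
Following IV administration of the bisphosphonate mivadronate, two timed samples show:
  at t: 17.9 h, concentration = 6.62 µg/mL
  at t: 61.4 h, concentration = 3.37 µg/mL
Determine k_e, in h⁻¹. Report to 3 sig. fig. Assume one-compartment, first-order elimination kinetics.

k = ln(C₁/C₂) / (t₂ − t₁) = ln(6.62/3.37) / (61.4 − 17.9)
  = 0.6752 / 43.50 = 0.01552 h⁻¹

0.0155 h⁻¹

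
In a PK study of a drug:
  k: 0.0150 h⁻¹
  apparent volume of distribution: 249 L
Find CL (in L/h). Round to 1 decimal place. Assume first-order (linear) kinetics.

CL = k × Vd = 0.0150 × 249 = 3.735 L/h

3.7 L/h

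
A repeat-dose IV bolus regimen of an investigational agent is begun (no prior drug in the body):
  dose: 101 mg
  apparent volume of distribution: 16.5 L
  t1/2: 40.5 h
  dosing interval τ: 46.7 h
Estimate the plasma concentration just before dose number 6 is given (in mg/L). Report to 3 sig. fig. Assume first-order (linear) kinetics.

4.91 mg/L

C₀ per dose = Dose / Vd = 101 / 16.5 = 6.121 mg/L
k = ln2 / t½ = 0.693147 / 40.5 = 0.01711 h⁻¹
Fraction remaining after one interval: r = e^(−kτ) = e^(−0.01711 × 46.7) = 0.4498
Before dose 6, 5 doses have been given (aged 1τ, 2τ, 3τ, 4τ, 5τ).
C_trough = C₀ × (r + r² + … + r^5) = C₀ × r(1−r^5)/(1−r)
        = 6.121 × 0.4498 × (1 − 0.01841) / (1 − 0.4498) = 4.912 mg/L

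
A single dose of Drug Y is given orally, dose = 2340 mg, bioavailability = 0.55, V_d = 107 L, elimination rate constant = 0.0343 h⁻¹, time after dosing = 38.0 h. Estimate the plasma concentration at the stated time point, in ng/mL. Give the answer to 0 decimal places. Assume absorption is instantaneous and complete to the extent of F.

3267 ng/mL

Amount reaching circulation = F × Dose = 0.55 × 2340 = 1287 mg
C₀ = F·Dose / Vd = 1287 / 107 = 12.03 mg/L
C = C₀ · e^(−k·t) = 12.03 × e^(−0.03430 × 38.0)
  = 12.03 × 0.2716 = 3.267 mg/L
Convert: 3.267 mg/L × 1000 = 3267 ng/mL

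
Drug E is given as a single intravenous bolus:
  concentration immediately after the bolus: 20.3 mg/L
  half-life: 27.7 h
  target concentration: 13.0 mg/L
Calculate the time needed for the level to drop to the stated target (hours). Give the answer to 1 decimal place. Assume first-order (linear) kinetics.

17.8 h

k = ln2 / t½ = 0.693147 / 27.7 = 0.02502 h⁻¹
t = ln(C₀ / C) / k = ln(20.30 / 13.0) / 0.02502
  = ln(1.562) / 0.02502 = 0.4460 / 0.02502 = 17.83 h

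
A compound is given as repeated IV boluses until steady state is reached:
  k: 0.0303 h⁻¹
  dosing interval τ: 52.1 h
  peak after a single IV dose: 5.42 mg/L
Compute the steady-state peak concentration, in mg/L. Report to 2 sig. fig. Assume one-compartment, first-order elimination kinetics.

6.8 mg/L

e^(−kτ) = e^(−0.03030 × 52.1) = 0.2063
Accumulation ratio R = 1 / (1 − e^(−kτ)) = 1 / (1 − 0.2063) = 1.260
Steady-state peak = C₀ × R = 5.42 × 1.260 = 6.829 mg/L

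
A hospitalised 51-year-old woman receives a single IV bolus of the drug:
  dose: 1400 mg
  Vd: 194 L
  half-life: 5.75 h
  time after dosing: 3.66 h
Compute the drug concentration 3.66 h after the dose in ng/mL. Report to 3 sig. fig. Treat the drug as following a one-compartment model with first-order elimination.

C₀ = Dose / Vd = 1400 / 194 = 7.216 mg/L
k = ln2 / t½ = 0.693147 / 5.75 = 0.1205 h⁻¹
C = C₀ · e^(−k·t) = 7.216 × e^(−0.1205 × 3.66)
  = 7.216 × 0.6434 = 4.643 mg/L
Convert: 4.643 mg/L × 1000 = 4643 ng/mL

4640 ng/mL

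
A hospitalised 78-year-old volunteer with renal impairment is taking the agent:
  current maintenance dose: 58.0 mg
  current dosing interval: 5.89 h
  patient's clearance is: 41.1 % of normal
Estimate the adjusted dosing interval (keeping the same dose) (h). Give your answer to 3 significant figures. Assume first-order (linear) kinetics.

14.3 h

To keep the same average steady-state level, dosing rate must scale with clearance.
CL ratio = 41.1 / 100 = 0.4110
New interval (same dose) = 5.89 / 0.4110 = 14.33 h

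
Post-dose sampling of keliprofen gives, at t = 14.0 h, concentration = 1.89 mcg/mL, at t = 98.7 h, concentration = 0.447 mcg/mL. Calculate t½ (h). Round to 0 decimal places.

k = ln(C₁/C₂) / (t₂ − t₁) = ln(1.89/0.447) / (98.7 − 14.0)
  = 1.442 / 84.70 = 0.01702 h⁻¹
t½ = ln2 / k = 0.693147 / 0.01702 = 40.73 h

41 h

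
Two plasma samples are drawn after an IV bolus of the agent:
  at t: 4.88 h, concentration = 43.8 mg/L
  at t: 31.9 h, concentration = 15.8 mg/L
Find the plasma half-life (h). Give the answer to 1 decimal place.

k = ln(C₁/C₂) / (t₂ − t₁) = ln(43.8/15.8) / (31.9 − 4.88)
  = 1.020 / 27.02 = 0.03775 h⁻¹
t½ = ln2 / k = 0.693147 / 0.03775 = 18.36 h

18.4 h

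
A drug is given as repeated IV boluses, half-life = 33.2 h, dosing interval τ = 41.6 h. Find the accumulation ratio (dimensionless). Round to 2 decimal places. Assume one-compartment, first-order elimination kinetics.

k = ln2 / t½ = 0.693147 / 33.2 = 0.02088 h⁻¹
e^(−kτ) = e^(−0.02088 × 41.6) = 0.4195
Accumulation ratio R = 1 / (1 − e^(−kτ)) = 1 / (1 − 0.4195) = 1.723

1.72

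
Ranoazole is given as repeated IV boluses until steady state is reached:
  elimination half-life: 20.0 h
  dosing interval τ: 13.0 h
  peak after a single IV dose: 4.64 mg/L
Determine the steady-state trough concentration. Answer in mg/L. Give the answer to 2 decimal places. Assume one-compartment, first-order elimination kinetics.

8.15 mg/L

k = ln2 / t½ = 0.693147 / 20.0 = 0.03466 h⁻¹
e^(−kτ) = e^(−0.03466 × 13.0) = 0.6373
Accumulation ratio R = 1 / (1 − e^(−kτ)) = 1 / (1 − 0.6373) = 2.757
Steady-state trough = C₀ × R × e^(−kτ) = 4.64 × 2.757 × 0.6373 = 8.153 mg/L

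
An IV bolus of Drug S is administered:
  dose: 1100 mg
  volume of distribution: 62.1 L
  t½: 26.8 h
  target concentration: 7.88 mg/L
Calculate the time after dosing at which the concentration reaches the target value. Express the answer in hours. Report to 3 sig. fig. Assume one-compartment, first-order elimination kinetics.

C₀ = Dose / Vd = 1100 / 62.1 = 17.71 mg/L
k = ln2 / t½ = 0.693147 / 26.8 = 0.02586 h⁻¹
t = ln(C₀ / C) / k = ln(17.71 / 7.88) / 0.02586
  = ln(2.247) / 0.02586 = 0.8096 / 0.02586 = 31.31 h

31.3 h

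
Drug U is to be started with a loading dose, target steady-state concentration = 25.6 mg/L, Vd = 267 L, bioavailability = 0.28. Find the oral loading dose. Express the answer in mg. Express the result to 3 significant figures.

LD = Css × Vd / F = 25.6 × 267 / 0.28 = 24410 mg

24400 mg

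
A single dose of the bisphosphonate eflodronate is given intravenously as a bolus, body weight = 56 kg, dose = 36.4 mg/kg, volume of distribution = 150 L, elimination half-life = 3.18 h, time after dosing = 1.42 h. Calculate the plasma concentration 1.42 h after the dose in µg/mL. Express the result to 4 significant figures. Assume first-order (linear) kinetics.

9.972 µg/mL

Total dose = 36.4 × 56 = 2038 mg
C₀ = Dose / Vd = 2038 / 150 = 13.59 mg/L
k = ln2 / t½ = 0.693147 / 3.18 = 0.2180 h⁻¹
C = C₀ · e^(−k·t) = 13.59 × e^(−0.2180 × 1.42)
  = 13.59 × 0.7338 = 9.972 mg/L
(9.972 mg/L = 9.972 µg/mL)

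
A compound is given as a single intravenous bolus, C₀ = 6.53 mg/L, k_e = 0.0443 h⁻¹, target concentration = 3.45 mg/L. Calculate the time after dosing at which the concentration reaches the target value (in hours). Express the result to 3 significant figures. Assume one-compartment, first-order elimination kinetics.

14.4 h

t = ln(C₀ / C) / k = ln(6.530 / 3.45) / 0.04430
  = ln(1.893) / 0.04430 = 0.6382 / 0.04430 = 14.41 h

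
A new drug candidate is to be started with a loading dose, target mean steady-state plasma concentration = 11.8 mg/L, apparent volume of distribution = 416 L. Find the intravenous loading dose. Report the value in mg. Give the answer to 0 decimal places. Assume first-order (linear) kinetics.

4909 mg

LD = Css × Vd = 11.8 × 416 = 4909 mg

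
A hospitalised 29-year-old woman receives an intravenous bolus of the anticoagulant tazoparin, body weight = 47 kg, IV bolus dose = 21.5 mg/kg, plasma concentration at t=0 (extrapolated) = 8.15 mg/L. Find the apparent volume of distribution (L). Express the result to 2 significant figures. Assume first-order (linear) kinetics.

Dose = 21.5 × 47 = 1011 mg
Vd = Dose / C₀ = 1011 / 8.15 = 124.0 L

120 L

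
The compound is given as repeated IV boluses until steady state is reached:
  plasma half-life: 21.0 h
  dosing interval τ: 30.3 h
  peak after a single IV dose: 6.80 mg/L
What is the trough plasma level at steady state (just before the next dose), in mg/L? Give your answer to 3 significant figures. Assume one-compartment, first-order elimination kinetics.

3.96 mg/L

k = ln2 / t½ = 0.693147 / 21.0 = 0.03301 h⁻¹
e^(−kτ) = e^(−0.03301 × 30.3) = 0.3678
Accumulation ratio R = 1 / (1 − e^(−kτ)) = 1 / (1 − 0.3678) = 1.582
Steady-state trough = C₀ × R × e^(−kτ) = 6.80 × 1.582 × 0.3678 = 3.957 mg/L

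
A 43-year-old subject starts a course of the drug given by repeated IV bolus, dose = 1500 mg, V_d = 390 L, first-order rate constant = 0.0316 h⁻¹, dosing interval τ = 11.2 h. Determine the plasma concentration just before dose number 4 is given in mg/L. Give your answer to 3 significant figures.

5.92 mg/L

C₀ per dose = Dose / Vd = 1500 / 390 = 3.846 mg/L
Fraction remaining after one interval: r = e^(−kτ) = e^(−0.03160 × 11.2) = 0.7019
Before dose 4, 3 doses have been given (aged 1τ, 2τ, 3τ).
C_trough = C₀ × (r + r² + … + r^3) = C₀ × r(1−r^3)/(1−r)
        = 3.846 × 0.7019 × (1 − 0.3458) / (1 − 0.7019) = 5.924 mg/L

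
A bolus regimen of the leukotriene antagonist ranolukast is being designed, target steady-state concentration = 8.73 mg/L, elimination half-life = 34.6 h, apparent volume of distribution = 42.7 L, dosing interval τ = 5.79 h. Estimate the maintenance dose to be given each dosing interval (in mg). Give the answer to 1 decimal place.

k = ln2 / t½ = 0.693147 / 34.6 = 0.02003 h⁻¹
CL = k × Vd = 0.02003 × 42.7 = 0.8553 L/h
At steady state, Dose/τ = Css × CL.
Dose = Css × CL × τ = 8.73 × 0.8553 × 5.79 = 43.23 mg

43.2 mg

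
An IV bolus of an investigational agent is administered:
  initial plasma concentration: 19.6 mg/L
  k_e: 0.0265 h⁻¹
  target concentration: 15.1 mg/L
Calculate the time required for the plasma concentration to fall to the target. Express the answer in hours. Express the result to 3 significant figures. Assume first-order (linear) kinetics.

9.84 h

t = ln(C₀ / C) / k = ln(19.60 / 15.1) / 0.02650
  = ln(1.298) / 0.02650 = 0.2608 / 0.02650 = 9.842 h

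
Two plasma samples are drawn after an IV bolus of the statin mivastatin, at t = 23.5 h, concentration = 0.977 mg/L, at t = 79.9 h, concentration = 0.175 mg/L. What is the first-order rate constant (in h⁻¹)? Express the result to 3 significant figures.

k = ln(C₁/C₂) / (t₂ − t₁) = ln(0.977/0.175) / (79.9 − 23.5)
  = 1.720 / 56.40 = 0.03050 h⁻¹

0.0305 h⁻¹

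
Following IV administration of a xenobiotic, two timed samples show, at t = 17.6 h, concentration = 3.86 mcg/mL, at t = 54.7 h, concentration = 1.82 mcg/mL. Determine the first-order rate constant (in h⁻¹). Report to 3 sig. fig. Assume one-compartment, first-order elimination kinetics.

k = ln(C₁/C₂) / (t₂ − t₁) = ln(3.86/1.82) / (54.7 − 17.6)
  = 0.7518 / 37.10 = 0.02026 h⁻¹

0.0203 h⁻¹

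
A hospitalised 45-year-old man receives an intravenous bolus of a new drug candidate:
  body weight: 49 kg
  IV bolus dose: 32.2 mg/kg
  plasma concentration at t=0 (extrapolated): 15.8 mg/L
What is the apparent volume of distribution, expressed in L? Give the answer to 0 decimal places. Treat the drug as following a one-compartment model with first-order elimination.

100 L

Dose = 32.2 × 49 = 1578 mg
Vd = Dose / C₀ = 1578 / 15.8 = 99.87 L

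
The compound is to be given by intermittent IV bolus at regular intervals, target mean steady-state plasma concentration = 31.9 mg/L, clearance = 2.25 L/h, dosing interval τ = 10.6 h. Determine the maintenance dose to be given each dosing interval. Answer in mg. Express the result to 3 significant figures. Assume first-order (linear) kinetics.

At steady state, Dose/τ = Css × CL.
Dose = Css × CL × τ = 31.9 × 2.250 × 10.6 = 760.8 mg

761 mg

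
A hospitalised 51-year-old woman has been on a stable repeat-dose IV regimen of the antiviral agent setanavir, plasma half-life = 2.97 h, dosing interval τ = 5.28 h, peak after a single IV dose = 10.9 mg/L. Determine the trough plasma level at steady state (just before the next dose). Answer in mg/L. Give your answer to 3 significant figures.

4.49 mg/L

k = ln2 / t½ = 0.693147 / 2.97 = 0.2334 h⁻¹
e^(−kτ) = e^(−0.2334 × 5.28) = 0.2916
Accumulation ratio R = 1 / (1 − e^(−kτ)) = 1 / (1 − 0.2916) = 1.412
Steady-state trough = C₀ × R × e^(−kτ) = 10.9 × 1.412 × 0.2916 = 4.488 mg/L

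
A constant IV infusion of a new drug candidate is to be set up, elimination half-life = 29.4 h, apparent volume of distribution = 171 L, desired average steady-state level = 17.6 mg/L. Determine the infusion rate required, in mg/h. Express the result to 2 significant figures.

71 mg/h

k = ln2 / t½ = 0.693147 / 29.4 = 0.02358 h⁻¹
CL = k × Vd = 0.02358 × 171 = 4.032 L/h
At steady state, infusion rate R₀ = Css × CL = 17.6 × 4.032 = 70.96 mg/h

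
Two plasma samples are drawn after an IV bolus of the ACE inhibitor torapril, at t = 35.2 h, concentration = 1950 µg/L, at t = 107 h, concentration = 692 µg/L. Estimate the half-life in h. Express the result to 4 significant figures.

k = ln(C₁/C₂) / (t₂ − t₁) = ln(1950/692) / (107 − 35.2)
  = 1.036 / 71.80 = 0.01443 h⁻¹
t½ = ln2 / k = 0.693147 / 0.01443 = 48.04 h

48.04 h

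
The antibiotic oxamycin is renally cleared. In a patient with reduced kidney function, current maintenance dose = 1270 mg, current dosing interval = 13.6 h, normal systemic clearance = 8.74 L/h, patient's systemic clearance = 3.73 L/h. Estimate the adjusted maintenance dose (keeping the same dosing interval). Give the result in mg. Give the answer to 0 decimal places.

542 mg

To keep the same average steady-state level, dosing rate must scale with clearance.
CL ratio = 3.73 / 8.74 = 0.4268
New dose (same interval) = 1270 × 0.4268 = 542.0 mg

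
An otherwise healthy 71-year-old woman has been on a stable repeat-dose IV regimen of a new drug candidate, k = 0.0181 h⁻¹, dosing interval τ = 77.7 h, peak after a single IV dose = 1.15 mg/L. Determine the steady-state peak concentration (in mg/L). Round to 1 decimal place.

e^(−kτ) = e^(−0.01810 × 77.7) = 0.2450
Accumulation ratio R = 1 / (1 − e^(−kτ)) = 1 / (1 − 0.2450) = 1.325
Steady-state peak = C₀ × R = 1.15 × 1.325 = 1.524 mg/L

1.5 mg/L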